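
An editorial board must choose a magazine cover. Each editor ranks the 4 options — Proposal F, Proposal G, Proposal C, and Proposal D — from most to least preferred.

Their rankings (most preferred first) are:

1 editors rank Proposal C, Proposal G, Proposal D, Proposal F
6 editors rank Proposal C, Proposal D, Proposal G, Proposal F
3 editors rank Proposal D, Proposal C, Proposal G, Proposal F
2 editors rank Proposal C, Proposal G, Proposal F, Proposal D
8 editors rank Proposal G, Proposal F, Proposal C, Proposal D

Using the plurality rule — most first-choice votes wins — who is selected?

First-place vote totals:
  Proposal F: 0
  Proposal G: 8
  Proposal C: 9
  Proposal D: 3
Proposal C has the most first-place votes.

Proposal C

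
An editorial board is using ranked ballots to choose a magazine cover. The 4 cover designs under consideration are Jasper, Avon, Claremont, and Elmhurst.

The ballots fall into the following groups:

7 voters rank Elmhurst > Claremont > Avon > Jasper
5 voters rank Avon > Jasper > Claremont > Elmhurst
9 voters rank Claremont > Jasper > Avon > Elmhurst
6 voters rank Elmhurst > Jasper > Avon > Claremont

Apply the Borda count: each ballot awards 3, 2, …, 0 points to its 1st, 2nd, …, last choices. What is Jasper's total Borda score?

40

Borda scores:
  Jasper: 7·0 + 5·2 + 9·2 + 6·2 = 40
  Avon: 7·1 + 5·3 + 9·1 + 6·1 = 37
  Claremont: 7·2 + 5·1 + 9·3 + 6·0 = 46
  Elmhurst: 7·3 + 5·0 + 9·0 + 6·3 = 39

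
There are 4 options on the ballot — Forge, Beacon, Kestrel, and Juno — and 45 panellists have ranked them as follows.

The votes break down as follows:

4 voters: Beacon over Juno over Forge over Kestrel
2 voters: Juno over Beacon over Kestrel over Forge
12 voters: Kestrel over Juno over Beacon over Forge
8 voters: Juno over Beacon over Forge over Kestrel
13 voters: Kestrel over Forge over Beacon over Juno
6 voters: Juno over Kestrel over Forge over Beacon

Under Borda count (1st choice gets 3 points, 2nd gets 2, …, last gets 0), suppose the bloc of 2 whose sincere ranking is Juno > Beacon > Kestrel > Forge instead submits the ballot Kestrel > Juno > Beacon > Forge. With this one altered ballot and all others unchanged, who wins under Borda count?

Borda totals with the altered ballot: Forge 44, Beacon 55, Kestrel 93, Juno 78.
The winner is unchanged: still Kestrel.

Kestrel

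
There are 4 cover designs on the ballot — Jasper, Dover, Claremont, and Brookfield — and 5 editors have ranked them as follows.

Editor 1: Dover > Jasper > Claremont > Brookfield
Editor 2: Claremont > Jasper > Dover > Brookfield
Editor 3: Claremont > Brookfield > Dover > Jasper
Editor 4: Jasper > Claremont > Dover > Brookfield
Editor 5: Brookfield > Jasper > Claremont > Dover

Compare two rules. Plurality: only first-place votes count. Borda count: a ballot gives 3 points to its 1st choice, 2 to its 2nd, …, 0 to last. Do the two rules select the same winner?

Plurality first-place counts: Jasper 1, Dover 1, Claremont 2, Brookfield 1 → Claremont.
Borda totals: Jasper 9, Dover 6, Claremont 10, Brookfield 5 → Claremont.
The two rules agree on Claremont.

Yes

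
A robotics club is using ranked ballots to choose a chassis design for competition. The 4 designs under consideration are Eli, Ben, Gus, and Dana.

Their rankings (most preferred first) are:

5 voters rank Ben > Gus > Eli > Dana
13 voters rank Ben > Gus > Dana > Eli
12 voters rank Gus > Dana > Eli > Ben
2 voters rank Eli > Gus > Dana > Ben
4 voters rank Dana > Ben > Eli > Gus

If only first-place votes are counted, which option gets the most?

First-place vote totals:
  Eli: 2
  Ben: 18
  Gus: 12
  Dana: 4
Ben has the most first-place votes.

Ben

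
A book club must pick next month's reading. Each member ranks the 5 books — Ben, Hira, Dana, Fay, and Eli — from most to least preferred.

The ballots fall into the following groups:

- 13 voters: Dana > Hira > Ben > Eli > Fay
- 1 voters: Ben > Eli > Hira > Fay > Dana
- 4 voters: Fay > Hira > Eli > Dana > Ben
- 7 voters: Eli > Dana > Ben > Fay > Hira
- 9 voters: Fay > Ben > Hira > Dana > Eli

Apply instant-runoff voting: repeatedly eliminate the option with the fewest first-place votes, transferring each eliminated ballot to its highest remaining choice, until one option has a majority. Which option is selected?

Round 1: Dana 13, Fay 13, Eli 7, Ben 1, Hira 0. Hira has the fewest and is eliminated.
Round 2: Dana 13, Fay 13, Eli 7, Ben 1. Ben has the fewest and is eliminated.
Round 3: Dana 13, Fay 13, Eli 8. Eli has the fewest and is eliminated.
Round 4: Dana 20, Fay 14. Dana has a majority.

Dana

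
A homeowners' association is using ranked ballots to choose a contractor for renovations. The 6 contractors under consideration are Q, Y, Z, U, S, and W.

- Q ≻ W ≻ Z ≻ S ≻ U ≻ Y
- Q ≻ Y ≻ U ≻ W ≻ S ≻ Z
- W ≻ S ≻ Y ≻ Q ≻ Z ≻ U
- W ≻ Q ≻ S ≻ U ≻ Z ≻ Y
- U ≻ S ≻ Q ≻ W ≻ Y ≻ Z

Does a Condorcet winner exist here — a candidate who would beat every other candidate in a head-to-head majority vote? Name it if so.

Q

Head-to-head results (5 voters total):
Q vs Y: Q wins 4–1.
Q vs Z: Q wins 5–0.
Q vs U: Q wins 4–1.
Q vs S: Q wins 3–2.
Q vs W: Q wins 3–2.
Y vs Z: Y wins 3–2.
Y vs U: U wins 3–2.
Y vs S: S wins 4–1.
Y vs W: W wins 4–1.
Z vs U: U wins 3–2.
Z vs S: S wins 4–1.
Z vs W: W wins 5–0.
U vs S: S wins 3–2.
U vs W: W wins 3–2.
S vs W: W wins 4–1.
Q beats each rival — Y (4–1), Z (5–0), U (4–1), S (3–2), W (3–2) — so Q is the Condorcet winner.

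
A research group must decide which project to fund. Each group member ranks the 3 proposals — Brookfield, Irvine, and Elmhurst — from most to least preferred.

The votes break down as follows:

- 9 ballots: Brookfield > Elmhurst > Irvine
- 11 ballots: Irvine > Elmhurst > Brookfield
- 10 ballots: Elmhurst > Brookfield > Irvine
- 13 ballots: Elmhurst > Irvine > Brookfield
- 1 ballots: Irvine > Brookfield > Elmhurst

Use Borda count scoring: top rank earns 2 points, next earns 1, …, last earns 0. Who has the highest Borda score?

Elmhurst

Borda scores:
  Brookfield: 9·2 + 11·0 + 10·1 + 13·0 + 1 = 29
  Irvine: 9·0 + 11·2 + 10·0 + 13·1 + 2 = 37
  Elmhurst: 9·1 + 11·1 + 10·2 + 13·2 + 0 = 66
Elmhurst has the highest total.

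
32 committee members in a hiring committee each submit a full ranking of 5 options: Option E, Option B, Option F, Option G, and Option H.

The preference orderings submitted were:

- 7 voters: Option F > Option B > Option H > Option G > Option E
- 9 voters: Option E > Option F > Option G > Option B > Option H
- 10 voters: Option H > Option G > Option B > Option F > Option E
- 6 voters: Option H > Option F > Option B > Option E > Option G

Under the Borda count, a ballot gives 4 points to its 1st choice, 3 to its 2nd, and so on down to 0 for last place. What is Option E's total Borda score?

Borda scores:
  Option E: 7·0 + 9·4 + 10·0 + 6·1 = 42
  Option B: 7·3 + 9·1 + 10·2 + 6·2 = 62
  Option F: 7·4 + 9·3 + 10·1 + 6·3 = 83
  Option G: 7·1 + 9·2 + 10·3 + 6·0 = 55
  Option H: 7·2 + 9·0 + 10·4 + 6·4 = 78

42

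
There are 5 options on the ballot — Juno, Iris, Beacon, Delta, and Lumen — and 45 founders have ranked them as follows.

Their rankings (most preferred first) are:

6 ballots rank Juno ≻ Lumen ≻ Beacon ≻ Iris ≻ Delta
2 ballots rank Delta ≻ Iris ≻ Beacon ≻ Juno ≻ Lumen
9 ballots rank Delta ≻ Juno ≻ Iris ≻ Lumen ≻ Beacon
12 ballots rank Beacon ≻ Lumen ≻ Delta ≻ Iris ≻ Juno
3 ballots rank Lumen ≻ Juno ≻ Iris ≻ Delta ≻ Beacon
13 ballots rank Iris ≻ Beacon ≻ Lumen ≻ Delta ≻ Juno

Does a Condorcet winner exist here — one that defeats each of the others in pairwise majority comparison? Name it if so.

No Condorcet winner

Head-to-head results (45 voters total):
Juno vs Iris: Iris wins 27–18.
Juno vs Beacon: Beacon wins 27–18.
Juno vs Delta: Delta wins 36–9.
Juno vs Lumen: Lumen wins 28–17.
Iris vs Beacon: Iris wins 27–18.
Iris vs Delta: Delta wins 23–22.
Iris vs Lumen: Iris wins 24–21.
Beacon vs Delta: Beacon wins 31–14.
Beacon vs Lumen: Beacon wins 27–18.
Delta vs Lumen: Lumen wins 34–11.
No candidate beats all others: Iris beats Beacon beats Delta beats Iris, a majority cycle.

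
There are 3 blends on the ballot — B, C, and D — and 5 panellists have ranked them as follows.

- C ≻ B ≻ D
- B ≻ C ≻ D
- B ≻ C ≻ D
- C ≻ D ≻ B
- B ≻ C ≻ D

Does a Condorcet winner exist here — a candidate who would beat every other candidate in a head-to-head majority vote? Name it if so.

Head-to-head results (5 voters total):
B vs C: B wins 3–2.
B vs D: B wins 4–1.
C vs D: C wins 5–0.
B beats each rival — C (3–2), D (4–1) — so B is the Condorcet winner.

B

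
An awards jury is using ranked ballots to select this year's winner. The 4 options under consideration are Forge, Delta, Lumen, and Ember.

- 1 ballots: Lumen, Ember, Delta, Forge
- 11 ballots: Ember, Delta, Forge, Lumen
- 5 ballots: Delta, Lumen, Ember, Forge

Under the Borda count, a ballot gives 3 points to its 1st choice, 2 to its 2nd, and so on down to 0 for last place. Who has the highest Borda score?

Borda scores:
  Forge: 0 + 11·1 + 5·0 = 11
  Delta: 1 + 11·2 + 5·3 = 38
  Lumen: 3 + 11·0 + 5·2 = 13
  Ember: 2 + 11·3 + 5·1 = 40
Ember has the highest total.

Ember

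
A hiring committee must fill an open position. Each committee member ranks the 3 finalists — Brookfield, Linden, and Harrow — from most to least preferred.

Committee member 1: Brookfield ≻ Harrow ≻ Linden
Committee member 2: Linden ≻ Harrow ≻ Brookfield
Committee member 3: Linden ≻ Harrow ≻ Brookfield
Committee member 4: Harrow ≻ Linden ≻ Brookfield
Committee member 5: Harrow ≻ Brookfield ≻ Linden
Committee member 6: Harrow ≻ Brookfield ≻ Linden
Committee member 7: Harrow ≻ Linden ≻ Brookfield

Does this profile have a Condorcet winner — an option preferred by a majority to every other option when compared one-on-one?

Yes

Head-to-head results (7 voters total):
Brookfield vs Linden: Linden wins 4–3.
Brookfield vs Harrow: Harrow wins 6–1.
Linden vs Harrow: Harrow wins 5–2.
Harrow beats each rival — Brookfield (6–1), Linden (5–2) — so Harrow is the Condorcet winner.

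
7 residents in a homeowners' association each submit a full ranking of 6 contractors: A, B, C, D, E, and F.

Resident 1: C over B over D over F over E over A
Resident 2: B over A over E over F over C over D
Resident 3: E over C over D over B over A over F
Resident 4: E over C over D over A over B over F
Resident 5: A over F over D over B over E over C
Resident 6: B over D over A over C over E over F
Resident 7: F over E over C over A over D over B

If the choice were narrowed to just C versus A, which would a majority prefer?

Ballots ranking C above A: 4.
Ballots ranking A above C: 3.
C wins the head-to-head, 4–3.

C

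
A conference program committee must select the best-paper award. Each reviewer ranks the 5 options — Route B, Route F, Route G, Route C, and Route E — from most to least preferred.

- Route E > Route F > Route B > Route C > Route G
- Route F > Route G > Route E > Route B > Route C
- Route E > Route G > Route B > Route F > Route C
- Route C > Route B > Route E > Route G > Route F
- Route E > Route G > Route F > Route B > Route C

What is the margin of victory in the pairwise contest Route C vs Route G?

1

Ballots ranking Route C above Route G: 2.
Ballots ranking Route G above Route C: 3.
Route G wins 3–2, a margin of 1.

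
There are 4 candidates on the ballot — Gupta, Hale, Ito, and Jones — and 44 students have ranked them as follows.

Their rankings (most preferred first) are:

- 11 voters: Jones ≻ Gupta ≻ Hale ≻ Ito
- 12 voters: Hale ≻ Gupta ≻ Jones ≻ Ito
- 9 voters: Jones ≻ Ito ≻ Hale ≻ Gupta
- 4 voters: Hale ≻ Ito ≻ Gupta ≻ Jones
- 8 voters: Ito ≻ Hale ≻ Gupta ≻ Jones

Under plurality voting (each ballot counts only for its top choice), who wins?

Jones

First-place vote totals:
  Gupta: 0
  Hale: 16
  Ito: 8
  Jones: 20
Jones has the most first-place votes.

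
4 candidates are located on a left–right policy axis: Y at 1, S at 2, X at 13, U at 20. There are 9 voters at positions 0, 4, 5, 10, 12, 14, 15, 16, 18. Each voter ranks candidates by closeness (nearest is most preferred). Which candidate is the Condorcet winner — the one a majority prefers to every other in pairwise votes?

With single-peaked preferences on a line, the Condorcet winner is the candidate closest to the median voter.
The median voter (position 12) is closest to X at 13.
Check: X vs Y — voters closer to X: 6 of 9.

X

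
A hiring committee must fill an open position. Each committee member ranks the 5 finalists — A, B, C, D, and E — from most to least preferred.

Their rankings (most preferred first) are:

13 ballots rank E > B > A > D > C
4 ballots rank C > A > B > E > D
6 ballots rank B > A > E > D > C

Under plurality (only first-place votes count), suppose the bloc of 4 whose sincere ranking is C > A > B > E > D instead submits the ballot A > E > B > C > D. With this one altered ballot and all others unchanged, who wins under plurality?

E

First-place totals with the altered ballot: A 4, B 6, C 0, D 0, E 13.
The winner is unchanged: still E.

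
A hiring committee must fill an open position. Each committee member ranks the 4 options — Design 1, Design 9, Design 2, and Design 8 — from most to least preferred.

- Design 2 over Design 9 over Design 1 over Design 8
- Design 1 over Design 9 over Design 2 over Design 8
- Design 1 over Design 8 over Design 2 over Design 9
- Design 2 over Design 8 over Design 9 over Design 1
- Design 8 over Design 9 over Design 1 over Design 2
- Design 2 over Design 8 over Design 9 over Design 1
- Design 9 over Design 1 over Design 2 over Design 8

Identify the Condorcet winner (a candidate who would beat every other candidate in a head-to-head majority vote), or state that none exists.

None — there is no Condorcet winner

Head-to-head results (7 voters total):
Design 1 vs Design 9: Design 9 wins 5–2.
Design 1 vs Design 2: Design 1 wins 4–3.
Design 1 vs Design 8: Design 1 wins 4–3.
Design 9 vs Design 2: Design 2 wins 4–3.
Design 9 vs Design 8: Design 8 wins 4–3.
Design 2 vs Design 8: Design 2 wins 5–2.
No candidate beats all others: Design 1 beats Design 2 beats Design 9 beats Design 1, a majority cycle.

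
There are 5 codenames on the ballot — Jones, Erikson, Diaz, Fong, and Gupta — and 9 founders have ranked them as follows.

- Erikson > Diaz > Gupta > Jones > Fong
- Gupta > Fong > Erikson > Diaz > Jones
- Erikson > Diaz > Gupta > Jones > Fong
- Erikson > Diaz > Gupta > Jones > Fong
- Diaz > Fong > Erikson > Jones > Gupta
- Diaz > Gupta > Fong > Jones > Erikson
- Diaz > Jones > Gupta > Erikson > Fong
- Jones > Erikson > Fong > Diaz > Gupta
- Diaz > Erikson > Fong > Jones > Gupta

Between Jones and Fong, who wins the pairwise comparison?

Jones

Ballots ranking Jones above Fong: 5.
Ballots ranking Fong above Jones: 4.
Jones wins the head-to-head, 5–4.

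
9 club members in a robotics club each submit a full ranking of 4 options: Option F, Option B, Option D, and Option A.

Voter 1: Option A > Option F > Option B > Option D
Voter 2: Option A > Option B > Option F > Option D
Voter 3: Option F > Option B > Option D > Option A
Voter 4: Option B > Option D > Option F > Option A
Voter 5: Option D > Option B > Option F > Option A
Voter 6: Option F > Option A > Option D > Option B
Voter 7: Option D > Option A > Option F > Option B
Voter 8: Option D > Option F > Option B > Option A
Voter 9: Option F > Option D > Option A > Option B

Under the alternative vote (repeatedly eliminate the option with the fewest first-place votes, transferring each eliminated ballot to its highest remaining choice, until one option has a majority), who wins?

Option F

Round 1: Option F 3, Option D 3, Option A 2, Option B 1. Option B has the fewest and is eliminated.
Round 2: Option D 4, Option F 3, Option A 2. Option A has the fewest and is eliminated.
Round 3: Option F 5, Option D 4. Option F has a majority.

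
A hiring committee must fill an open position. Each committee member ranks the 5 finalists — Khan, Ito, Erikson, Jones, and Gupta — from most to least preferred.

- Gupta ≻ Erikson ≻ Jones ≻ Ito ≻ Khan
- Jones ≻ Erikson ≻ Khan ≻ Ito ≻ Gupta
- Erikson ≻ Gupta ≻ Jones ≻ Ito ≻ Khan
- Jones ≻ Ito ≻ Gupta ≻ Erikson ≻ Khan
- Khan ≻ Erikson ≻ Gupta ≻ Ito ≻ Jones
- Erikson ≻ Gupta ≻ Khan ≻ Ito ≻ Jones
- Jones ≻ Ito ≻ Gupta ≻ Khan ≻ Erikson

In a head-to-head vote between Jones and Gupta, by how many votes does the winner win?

1

Ballots ranking Jones above Gupta: 3.
Ballots ranking Gupta above Jones: 4.
Gupta wins 4–3, a margin of 1.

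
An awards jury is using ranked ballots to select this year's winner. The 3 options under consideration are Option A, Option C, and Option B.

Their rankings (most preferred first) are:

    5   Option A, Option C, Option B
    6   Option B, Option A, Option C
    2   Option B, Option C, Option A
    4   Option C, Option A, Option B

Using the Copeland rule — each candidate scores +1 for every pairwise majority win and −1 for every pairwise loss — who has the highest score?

Option A

Pairwise results:
  Option A vs Option C: Option A wins 11–6.
  Option A vs Option B: Option A wins 9–8.
  Option C vs Option B: Option C wins 9–8.
Copeland scores (wins − losses):
  Option A: 2 − 0 = 2
  Option C: 1 − 1 = 0
  Option B: 0 − 2 = -2
Option A has the best Copeland score.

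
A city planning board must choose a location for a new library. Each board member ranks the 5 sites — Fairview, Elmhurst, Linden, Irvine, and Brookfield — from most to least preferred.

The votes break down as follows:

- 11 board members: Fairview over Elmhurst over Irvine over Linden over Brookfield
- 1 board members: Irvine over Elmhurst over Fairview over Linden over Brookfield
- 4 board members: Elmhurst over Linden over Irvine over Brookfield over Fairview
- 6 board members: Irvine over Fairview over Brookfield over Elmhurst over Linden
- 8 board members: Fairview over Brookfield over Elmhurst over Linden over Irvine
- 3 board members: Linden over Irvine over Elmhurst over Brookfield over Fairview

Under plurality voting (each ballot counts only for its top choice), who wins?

Fairview

First-place vote totals:
  Fairview: 19
  Elmhurst: 4
  Linden: 3
  Irvine: 7
  Brookfield: 0
Fairview has the most first-place votes.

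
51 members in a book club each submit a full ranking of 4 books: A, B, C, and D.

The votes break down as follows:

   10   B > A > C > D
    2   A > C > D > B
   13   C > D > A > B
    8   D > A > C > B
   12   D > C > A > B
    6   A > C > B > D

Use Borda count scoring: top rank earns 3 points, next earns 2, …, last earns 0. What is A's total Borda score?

Borda scores:
  A: 10·2 + 2·3 + 13·1 + 8·2 + 12·1 + 6·3 = 85
  B: 10·3 + 2·0 + 13·0 + 8·0 + 12·0 + 6·1 = 36
  C: 10·1 + 2·2 + 13·3 + 8·1 + 12·2 + 6·2 = 97
  D: 10·0 + 2·1 + 13·2 + 8·3 + 12·3 + 6·0 = 88

85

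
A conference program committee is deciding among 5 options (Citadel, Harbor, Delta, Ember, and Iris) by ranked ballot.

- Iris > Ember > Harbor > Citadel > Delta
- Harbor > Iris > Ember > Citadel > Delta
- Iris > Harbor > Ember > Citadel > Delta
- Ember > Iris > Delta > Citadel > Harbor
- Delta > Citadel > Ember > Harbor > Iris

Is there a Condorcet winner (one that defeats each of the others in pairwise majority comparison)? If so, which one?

Head-to-head results (5 voters total):
Citadel vs Harbor: Harbor wins 3–2.
Citadel vs Delta: Citadel wins 3–2.
Citadel vs Ember: Ember wins 4–1.
Citadel vs Iris: Iris wins 4–1.
Harbor vs Delta: Harbor wins 3–2.
Harbor vs Ember: Ember wins 3–2.
Harbor vs Iris: Iris wins 3–2.
Delta vs Ember: Ember wins 4–1.
Delta vs Iris: Iris wins 4–1.
Ember vs Iris: Iris wins 3–2.
Iris beats each rival — Citadel (4–1), Harbor (3–2), Delta (4–1), Ember (3–2) — so Iris is the Condorcet winner.

Iris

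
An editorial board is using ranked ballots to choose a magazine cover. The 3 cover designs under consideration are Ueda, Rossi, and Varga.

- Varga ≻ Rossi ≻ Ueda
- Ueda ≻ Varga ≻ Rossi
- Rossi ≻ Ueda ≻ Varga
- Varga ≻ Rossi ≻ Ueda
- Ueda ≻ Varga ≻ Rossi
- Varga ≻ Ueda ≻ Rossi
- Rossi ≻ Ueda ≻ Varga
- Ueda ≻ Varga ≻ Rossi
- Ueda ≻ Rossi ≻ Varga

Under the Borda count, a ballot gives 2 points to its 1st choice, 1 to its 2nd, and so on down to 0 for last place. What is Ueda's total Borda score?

Borda scores:
  Ueda: 0 + 2 + 1 + 0 + 2 + 1 + 1 + 2 + 2 = 11
  Rossi: 1 + 0 + 2 + 1 + 0 + 0 + 2 + 0 + 1 = 7
  Varga: 2 + 1 + 0 + 2 + 1 + 2 + 0 + 1 + 0 = 9

11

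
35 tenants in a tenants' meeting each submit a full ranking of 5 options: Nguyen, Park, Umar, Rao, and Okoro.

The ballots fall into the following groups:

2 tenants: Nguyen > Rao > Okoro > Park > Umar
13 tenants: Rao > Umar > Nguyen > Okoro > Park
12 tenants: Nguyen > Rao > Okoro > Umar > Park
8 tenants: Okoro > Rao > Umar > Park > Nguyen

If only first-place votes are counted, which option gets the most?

First-place vote totals:
  Nguyen: 14
  Park: 0
  Umar: 0
  Rao: 13
  Okoro: 8
Nguyen has the most first-place votes.

Nguyen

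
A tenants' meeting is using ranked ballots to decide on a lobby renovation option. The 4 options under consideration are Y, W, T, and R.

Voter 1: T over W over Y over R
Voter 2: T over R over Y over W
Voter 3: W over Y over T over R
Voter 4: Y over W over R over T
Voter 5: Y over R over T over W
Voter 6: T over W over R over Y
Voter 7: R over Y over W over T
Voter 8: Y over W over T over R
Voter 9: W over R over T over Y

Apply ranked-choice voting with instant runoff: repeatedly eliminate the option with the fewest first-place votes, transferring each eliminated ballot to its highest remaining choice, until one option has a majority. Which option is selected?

Round 1: Y 3, T 3, W 2, R 1. R has the fewest and is eliminated.
Round 2: Y 4, T 3, W 2. W has the fewest and is eliminated.
Round 3: Y 5, T 4. Y has a majority.

Y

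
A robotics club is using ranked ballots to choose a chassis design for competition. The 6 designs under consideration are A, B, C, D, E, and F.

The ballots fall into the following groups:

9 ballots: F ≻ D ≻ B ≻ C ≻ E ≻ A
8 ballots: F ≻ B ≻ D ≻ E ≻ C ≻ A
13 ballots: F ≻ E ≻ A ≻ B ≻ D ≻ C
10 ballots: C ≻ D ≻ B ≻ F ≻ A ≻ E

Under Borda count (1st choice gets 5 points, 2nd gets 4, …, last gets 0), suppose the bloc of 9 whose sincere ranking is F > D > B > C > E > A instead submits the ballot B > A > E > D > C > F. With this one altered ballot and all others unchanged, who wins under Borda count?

Borda totals with the altered ballot: A 85, B 133, C 67, D 95, E 95, F 125.
The switch changes the winner from F to B.

B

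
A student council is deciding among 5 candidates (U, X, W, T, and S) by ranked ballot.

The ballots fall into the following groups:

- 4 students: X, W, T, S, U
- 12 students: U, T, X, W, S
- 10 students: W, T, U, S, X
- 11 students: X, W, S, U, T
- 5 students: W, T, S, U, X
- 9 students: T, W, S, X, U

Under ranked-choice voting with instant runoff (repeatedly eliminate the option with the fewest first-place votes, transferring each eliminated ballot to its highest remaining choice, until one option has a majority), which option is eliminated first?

Round 1: X 15, W 15, U 12, T 9, S 0. S has the fewest and is eliminated.
Round 2: X 15, W 15, U 12, T 9. T has the fewest and is eliminated.
Round 3: W 24, X 15, U 12. U has the fewest and is eliminated.
Round 4: X 27, W 24. X has a majority.

S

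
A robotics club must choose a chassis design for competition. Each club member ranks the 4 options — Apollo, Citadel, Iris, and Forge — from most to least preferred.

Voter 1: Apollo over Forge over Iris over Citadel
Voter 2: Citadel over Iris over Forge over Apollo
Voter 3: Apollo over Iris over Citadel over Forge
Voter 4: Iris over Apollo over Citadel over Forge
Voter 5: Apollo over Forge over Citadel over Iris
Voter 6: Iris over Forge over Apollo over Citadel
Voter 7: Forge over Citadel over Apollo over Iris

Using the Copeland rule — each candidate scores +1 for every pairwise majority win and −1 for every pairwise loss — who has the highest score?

Apollo

Pairwise results:
  Apollo vs Citadel: Apollo wins 5–2.
  Apollo vs Iris: Apollo wins 4–3.
  Apollo vs Forge: Apollo wins 4–3.
  Citadel vs Iris: Iris wins 4–3.
  Citadel vs Forge: Forge wins 4–3.
  Iris vs Forge: Iris wins 4–3.
Copeland scores (wins − losses):
  Apollo: 3 − 0 = 3
  Citadel: 0 − 3 = -3
  Iris: 2 − 1 = 1
  Forge: 1 − 2 = -1
Apollo has the best Copeland score.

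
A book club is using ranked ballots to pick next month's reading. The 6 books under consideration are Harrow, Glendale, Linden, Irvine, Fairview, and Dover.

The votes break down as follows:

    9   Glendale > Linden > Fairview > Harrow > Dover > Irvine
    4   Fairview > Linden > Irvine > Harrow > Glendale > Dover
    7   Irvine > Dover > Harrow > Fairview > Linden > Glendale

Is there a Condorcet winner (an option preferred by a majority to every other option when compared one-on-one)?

Yes

Head-to-head results (20 voters total):
Harrow vs Glendale: Harrow wins 11–9.
Harrow vs Linden: Linden wins 13–7.
Harrow vs Irvine: Irvine wins 11–9.
Harrow vs Fairview: Fairview wins 13–7.
Harrow vs Dover: Harrow wins 13–7.
Glendale vs Linden: Linden wins 11–9.
Glendale vs Irvine: Irvine wins 11–9.
Glendale vs Fairview: Fairview wins 11–9.
Glendale vs Dover: Glendale wins 13–7.
Linden vs Irvine: Linden wins 13–7.
Linden vs Fairview: Fairview wins 11–9.
Linden vs Dover: Linden wins 13–7.
Irvine vs Fairview: Fairview wins 13–7.
Irvine vs Dover: Irvine wins 11–9.
Fairview vs Dover: Fairview wins 13–7.
Fairview beats each rival — Harrow (13–7), Glendale (11–9), Linden (11–9), Irvine (13–7), Dover (13–7) — so Fairview is the Condorcet winner.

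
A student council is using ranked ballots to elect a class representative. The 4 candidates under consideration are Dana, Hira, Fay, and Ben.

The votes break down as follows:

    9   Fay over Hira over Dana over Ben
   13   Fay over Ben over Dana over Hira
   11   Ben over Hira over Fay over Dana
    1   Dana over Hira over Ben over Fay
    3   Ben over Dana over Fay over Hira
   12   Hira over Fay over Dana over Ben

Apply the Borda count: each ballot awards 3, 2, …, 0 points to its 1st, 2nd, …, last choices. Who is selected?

Fay

Borda scores:
  Dana: 9·1 + 13·1 + 11·0 + 3 + 3·2 + 12·1 = 43
  Hira: 9·2 + 13·0 + 11·2 + 2 + 3·0 + 12·3 = 78
  Fay: 9·3 + 13·3 + 11·1 + 0 + 3·1 + 12·2 = 104
  Ben: 9·0 + 13·2 + 11·3 + 1 + 3·3 + 12·0 = 69
Fay has the highest total.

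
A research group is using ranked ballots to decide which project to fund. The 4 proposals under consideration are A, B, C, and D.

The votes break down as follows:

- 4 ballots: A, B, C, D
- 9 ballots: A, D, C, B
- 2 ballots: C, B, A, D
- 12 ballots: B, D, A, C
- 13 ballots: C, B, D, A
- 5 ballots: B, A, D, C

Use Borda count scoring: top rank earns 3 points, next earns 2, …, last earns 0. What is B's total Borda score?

89

Borda scores:
  A: 4·3 + 9·3 + 2·1 + 12·1 + 13·0 + 5·2 = 63
  B: 4·2 + 9·0 + 2·2 + 12·3 + 13·2 + 5·3 = 89
  C: 4·1 + 9·1 + 2·3 + 12·0 + 13·3 + 5·0 = 58
  D: 4·0 + 9·2 + 2·0 + 12·2 + 13·1 + 5·1 = 60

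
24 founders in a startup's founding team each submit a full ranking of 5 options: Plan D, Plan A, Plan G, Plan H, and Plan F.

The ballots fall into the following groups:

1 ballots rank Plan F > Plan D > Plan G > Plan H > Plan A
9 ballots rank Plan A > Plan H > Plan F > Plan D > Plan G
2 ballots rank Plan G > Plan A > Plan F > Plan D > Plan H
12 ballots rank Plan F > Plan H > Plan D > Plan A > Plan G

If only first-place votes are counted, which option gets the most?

First-place vote totals:
  Plan D: 0
  Plan A: 9
  Plan G: 2
  Plan H: 0
  Plan F: 13
Plan F has the most first-place votes.

Plan F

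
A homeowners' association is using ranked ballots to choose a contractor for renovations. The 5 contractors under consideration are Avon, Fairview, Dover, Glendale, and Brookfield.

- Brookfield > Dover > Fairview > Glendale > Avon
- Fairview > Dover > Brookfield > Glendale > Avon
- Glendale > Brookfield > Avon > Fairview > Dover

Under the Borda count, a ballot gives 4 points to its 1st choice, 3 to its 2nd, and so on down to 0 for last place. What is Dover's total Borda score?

Borda scores:
  Avon: 0 + 0 + 2 = 2
  Fairview: 2 + 4 + 1 = 7
  Dover: 3 + 3 + 0 = 6
  Glendale: 1 + 1 + 4 = 6
  Brookfield: 4 + 2 + 3 = 9

6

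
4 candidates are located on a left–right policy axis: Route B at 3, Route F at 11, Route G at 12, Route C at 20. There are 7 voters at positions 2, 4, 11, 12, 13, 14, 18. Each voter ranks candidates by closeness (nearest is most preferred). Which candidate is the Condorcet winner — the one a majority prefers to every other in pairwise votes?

With single-peaked preferences on a line, the Condorcet winner is the candidate closest to the median voter.
The median voter (position 12) is closest to Route G at 12.
Check: Route G vs Route C — voters closer to Route G: 6 of 7.

Route G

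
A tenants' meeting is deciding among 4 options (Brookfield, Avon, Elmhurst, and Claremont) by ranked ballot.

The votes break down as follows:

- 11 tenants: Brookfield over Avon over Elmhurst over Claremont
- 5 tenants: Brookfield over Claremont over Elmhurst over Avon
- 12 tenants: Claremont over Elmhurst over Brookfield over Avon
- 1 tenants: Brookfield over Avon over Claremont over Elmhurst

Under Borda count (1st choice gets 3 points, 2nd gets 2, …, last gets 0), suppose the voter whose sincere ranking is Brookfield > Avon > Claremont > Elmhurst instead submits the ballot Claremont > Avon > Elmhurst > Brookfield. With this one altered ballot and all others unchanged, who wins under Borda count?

Brookfield

Borda totals with the altered ballot: Brookfield 60, Avon 24, Elmhurst 41, Claremont 49.
The winner is unchanged: still Brookfield.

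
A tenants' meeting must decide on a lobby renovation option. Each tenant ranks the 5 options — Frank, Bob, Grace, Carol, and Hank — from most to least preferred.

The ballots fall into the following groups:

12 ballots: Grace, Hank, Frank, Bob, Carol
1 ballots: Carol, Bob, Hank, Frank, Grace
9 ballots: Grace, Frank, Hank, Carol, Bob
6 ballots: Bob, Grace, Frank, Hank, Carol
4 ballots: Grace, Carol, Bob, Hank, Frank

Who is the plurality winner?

First-place vote totals:
  Frank: 0
  Bob: 6
  Grace: 25
  Carol: 1
  Hank: 0
Grace has the most first-place votes.

Grace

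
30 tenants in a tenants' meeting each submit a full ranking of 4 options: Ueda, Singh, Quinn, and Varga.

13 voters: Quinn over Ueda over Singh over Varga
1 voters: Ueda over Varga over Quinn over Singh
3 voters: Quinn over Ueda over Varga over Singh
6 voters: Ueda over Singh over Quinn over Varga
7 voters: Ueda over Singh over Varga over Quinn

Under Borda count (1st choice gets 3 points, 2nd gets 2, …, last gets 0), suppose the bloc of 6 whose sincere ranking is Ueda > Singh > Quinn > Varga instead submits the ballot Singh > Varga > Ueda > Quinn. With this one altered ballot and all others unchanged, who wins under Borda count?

Borda totals with the altered ballot: Ueda 62, Singh 45, Quinn 49, Varga 24.
The winner is unchanged: still Ueda.

Ueda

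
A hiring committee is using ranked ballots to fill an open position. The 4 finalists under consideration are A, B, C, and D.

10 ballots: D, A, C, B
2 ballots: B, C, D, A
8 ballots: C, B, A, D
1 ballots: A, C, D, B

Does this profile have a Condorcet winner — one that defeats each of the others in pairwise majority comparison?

Head-to-head results (21 voters total):
A vs B: A wins 11–10.
A vs C: A wins 11–10.
A vs D: D wins 12–9.
B vs C: C wins 19–2.
B vs D: D wins 11–10.
C vs D: C wins 11–10.
No candidate beats all others: A beats C beats D beats A, a majority cycle.

No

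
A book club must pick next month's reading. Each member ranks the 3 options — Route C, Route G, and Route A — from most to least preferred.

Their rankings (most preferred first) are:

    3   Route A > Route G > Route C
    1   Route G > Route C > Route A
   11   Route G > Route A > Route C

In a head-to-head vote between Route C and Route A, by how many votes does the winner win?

13

Ballots ranking Route C above Route A: 1.
Ballots ranking Route A above Route C: 3+11 = 14.
Route A wins 14–1, a margin of 13.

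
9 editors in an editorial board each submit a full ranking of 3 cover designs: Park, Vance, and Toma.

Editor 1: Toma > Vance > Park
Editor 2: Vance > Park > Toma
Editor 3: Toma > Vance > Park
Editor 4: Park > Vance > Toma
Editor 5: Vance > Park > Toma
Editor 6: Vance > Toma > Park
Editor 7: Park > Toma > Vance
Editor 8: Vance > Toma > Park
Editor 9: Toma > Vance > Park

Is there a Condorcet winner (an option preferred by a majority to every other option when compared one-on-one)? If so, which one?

Head-to-head results (9 voters total):
Park vs Vance: Vance wins 7–2.
Park vs Toma: Toma wins 5–4.
Vance vs Toma: Vance wins 5–4.
Vance beats each rival — Park (7–2), Toma (5–4) — so Vance is the Condorcet winner.

Vance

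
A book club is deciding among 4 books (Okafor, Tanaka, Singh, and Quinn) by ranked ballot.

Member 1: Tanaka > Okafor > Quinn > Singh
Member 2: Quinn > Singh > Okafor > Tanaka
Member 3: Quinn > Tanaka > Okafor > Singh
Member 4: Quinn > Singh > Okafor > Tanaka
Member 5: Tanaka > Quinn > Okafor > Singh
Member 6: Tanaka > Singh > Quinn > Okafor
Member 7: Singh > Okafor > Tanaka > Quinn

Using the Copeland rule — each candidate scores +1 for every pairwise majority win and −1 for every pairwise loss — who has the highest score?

Pairwise results:
  Okafor vs Tanaka: Tanaka wins 4–3.
  Okafor vs Singh: Singh wins 4–3.
  Okafor vs Quinn: Quinn wins 5–2.
  Tanaka vs Singh: Tanaka wins 4–3.
  Tanaka vs Quinn: Tanaka wins 4–3.
  Singh vs Quinn: Quinn wins 5–2.
Copeland scores (wins − losses):
  Okafor: 0 − 3 = -3
  Tanaka: 3 − 0 = 3
  Singh: 1 − 2 = -1
  Quinn: 2 − 1 = 1
Tanaka has the best Copeland score.

Tanaka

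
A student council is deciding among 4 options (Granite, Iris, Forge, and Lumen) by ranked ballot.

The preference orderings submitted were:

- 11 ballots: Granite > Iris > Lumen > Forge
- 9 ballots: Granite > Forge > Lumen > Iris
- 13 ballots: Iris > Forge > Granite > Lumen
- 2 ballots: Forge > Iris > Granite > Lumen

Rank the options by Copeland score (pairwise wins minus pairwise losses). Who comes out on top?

Pairwise results:
  Granite vs Iris: Granite wins 20–15.
  Granite vs Forge: Granite wins 20–15.
  Granite vs Lumen: Granite wins 35–0.
  Iris vs Forge: Iris wins 24–11.
  Iris vs Lumen: Iris wins 26–9.
  Forge vs Lumen: Forge wins 24–11.
Copeland scores (wins − losses):
  Granite: 3 − 0 = 3
  Iris: 2 − 1 = 1
  Forge: 1 − 2 = -1
  Lumen: 0 − 3 = -3
Granite has the best Copeland score.

Granite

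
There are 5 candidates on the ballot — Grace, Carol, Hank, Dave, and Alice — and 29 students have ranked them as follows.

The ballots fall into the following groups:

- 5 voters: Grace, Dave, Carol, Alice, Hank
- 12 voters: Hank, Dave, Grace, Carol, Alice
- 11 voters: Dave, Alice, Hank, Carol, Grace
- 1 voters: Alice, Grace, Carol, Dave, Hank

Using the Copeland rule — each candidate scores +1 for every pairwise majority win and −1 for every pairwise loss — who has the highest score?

Pairwise results:
  Grace vs Carol: Grace wins 18–11.
  Grace vs Hank: Hank wins 23–6.
  Grace vs Dave: Dave wins 23–6.
  Grace vs Alice: Grace wins 17–12.
  Carol vs Hank: Hank wins 23–6.
  Carol vs Dave: Dave wins 28–1.
  Carol vs Alice: Carol wins 17–12.
  Hank vs Dave: Dave wins 17–12.
  Hank vs Alice: Alice wins 17–12.
  Dave vs Alice: Dave wins 28–1.
Copeland scores (wins − losses):
  Grace: 2 − 2 = 0
  Carol: 1 − 3 = -2
  Hank: 2 − 2 = 0
  Dave: 4 − 0 = 4
  Alice: 1 − 3 = -2
Dave has the best Copeland score.

Dave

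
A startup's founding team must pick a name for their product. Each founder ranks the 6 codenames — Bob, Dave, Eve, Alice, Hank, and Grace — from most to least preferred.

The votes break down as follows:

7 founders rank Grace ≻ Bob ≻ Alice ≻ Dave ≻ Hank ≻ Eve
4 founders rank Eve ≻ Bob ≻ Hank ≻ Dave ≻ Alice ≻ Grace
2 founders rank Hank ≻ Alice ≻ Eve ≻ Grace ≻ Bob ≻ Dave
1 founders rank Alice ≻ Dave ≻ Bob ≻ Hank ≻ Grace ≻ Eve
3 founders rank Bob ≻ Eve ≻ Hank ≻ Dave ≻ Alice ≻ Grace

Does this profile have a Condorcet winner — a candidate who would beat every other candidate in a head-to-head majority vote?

No

Head-to-head results (17 voters total):
Bob vs Dave: Bob wins 16–1.
Bob vs Eve: Bob wins 11–6.
Bob vs Alice: Bob wins 14–3.
Bob vs Hank: Bob wins 15–2.
Bob vs Grace: Grace wins 9–8.
Dave vs Eve: Eve wins 9–8.
Dave vs Alice: Alice wins 10–7.
Dave vs Hank: Hank wins 9–8.
Dave vs Grace: Grace wins 9–8.
Eve vs Alice: Alice wins 10–7.
Eve vs Hank: Hank wins 10–7.
Eve vs Grace: Eve wins 9–8.
Alice vs Hank: Hank wins 9–8.
Alice vs Grace: Alice wins 10–7.
Hank vs Grace: Hank wins 10–7.
No candidate beats all others: Bob beats Eve beats Grace beats Bob, a majority cycle.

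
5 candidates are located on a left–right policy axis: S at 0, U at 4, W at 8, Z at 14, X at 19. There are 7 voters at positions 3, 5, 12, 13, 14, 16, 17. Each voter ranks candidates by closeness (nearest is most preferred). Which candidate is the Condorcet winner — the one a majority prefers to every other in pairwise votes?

With single-peaked preferences on a line, the Condorcet winner is the candidate closest to the median voter.
The median voter (position 13) is closest to Z at 14.
Check: Z vs X — voters closer to Z: 6 of 7.

Z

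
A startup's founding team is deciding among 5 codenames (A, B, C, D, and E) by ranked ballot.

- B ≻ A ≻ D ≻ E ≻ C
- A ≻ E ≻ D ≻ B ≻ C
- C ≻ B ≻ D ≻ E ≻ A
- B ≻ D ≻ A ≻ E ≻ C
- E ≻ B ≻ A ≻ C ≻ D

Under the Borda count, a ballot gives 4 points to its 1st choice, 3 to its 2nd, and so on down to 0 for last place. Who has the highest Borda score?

B

Borda scores:
  A: 3 + 4 + 0 + 2 + 2 = 11
  B: 4 + 1 + 3 + 4 + 3 = 15
  C: 0 + 0 + 4 + 0 + 1 = 5
  D: 2 + 2 + 2 + 3 + 0 = 9
  E: 1 + 3 + 1 + 1 + 4 = 10
B has the highest total.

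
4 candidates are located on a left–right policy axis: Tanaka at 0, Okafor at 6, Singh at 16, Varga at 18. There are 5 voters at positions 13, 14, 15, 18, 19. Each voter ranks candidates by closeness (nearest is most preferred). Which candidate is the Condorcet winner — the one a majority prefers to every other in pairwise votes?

Singh

With single-peaked preferences on a line, the Condorcet winner is the candidate closest to the median voter.
The median voter (position 15) is closest to Singh at 16.
Check: Singh vs Okafor — voters closer to Singh: 5 of 5.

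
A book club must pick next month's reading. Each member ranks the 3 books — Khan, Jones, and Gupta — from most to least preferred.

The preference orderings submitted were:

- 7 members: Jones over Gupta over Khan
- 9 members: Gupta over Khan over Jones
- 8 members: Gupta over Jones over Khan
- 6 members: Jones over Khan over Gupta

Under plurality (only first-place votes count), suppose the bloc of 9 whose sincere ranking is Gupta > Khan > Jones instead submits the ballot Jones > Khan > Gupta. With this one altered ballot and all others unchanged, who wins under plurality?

Jones

First-place totals with the altered ballot: Khan 0, Jones 22, Gupta 8.
The switch changes the winner from Gupta to Jones.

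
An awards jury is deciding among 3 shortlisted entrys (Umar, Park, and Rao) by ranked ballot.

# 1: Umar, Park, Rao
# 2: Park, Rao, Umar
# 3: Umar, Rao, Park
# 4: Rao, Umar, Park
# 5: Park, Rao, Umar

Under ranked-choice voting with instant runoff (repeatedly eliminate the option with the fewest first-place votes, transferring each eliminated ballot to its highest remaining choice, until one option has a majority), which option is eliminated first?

Rao

Round 1: Umar 2, Park 2, Rao 1. Rao has the fewest and is eliminated.
Round 2: Umar 3, Park 2. Umar has a majority.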